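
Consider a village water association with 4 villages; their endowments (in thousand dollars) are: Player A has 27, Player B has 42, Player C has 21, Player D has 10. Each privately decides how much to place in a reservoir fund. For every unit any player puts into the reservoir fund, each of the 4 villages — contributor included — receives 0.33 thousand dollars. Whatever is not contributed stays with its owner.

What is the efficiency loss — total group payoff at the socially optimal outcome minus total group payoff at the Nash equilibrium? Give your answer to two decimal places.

The private return per contributed unit is 0.33 < 1 for everyone, so the Nash equilibrium is zero contribution and the group total is Σ E_j = 27 + 42 + 21 + 10 = 100.
Each contributed unit returns 1.320 to the group, so the social optimum is full contribution by everyone: group total = 1.320 × 100 = 132.00.
Efficiency loss = (1.320 − 1) × 100 = 32.00.

32.00 thousand dollars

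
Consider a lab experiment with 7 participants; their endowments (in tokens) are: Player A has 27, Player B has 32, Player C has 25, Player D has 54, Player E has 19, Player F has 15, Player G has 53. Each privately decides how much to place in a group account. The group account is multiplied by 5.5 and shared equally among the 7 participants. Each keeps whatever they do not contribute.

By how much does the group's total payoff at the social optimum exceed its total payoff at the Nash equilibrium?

1012.50 tokens

The private return per contributed unit is 5.5/7 = 0.7857 < 1 for every player regardless of endowment, so the Nash equilibrium is zero contribution and the group total is Σ E_j = 27 + 32 + 25 + 54 + 19 + 15 + 53 = 225.
Each contributed unit returns 5.500 to the group, so the social optimum is full contribution by everyone: group total = 5.500 × 225 = 1237.50.
Efficiency loss = (5.500 − 1) × 225 = 1012.50.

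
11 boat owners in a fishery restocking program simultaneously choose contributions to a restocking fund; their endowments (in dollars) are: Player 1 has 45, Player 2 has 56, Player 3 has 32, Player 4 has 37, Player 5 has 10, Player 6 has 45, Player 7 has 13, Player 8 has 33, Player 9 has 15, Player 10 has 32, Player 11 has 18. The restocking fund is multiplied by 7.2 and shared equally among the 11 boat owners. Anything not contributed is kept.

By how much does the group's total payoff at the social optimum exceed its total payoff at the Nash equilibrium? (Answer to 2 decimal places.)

The private return per contributed unit is 7.2/11 = 0.6545 < 1 for every player regardless of endowment, so the Nash equilibrium is zero contribution and the group total is Σ E_j = 45 + 56 + 32 + 37 + 10 + 45 + 13 + 33 + 15 + 32 + 18 = 336.
Each contributed unit returns 7.200 to the group, so the social optimum is full contribution by everyone: group total = 7.200 × 336 = 2419.20.
Efficiency loss = (7.200 − 1) × 336 = 2083.20.

2083.20 dollars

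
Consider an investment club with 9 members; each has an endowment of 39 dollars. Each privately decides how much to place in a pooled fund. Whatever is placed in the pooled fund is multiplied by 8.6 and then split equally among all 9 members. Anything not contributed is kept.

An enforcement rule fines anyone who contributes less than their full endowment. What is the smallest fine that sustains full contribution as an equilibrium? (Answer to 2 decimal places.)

1.73 dollars

Given the others contribute fully, the best deviation is to contribute 0 (any partial contribution still incurs the fine and gives up units whose private return 0.9556 is below 1).
Deviating from 39 to 0 saves 39 dollars but forfeits the deviator's share of the drop in the pooled fund: 8.6/9 × 39 = 37.27.
So the deviation gain is 39 − 37.27 = 1.73, and the fine must be at least 1.73 dollars to wipe it out.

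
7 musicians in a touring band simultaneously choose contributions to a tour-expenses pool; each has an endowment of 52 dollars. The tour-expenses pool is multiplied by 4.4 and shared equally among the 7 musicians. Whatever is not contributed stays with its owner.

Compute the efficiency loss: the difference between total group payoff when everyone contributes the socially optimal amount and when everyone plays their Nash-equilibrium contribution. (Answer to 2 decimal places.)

1237.60 dollars

Each contributed unit returns 4.4/7 = 0.6286 to its contributor — below 1 — so contributing 0 is dominant for every player. At the Nash equilibrium everyone keeps their 52, and the group total is 7 × 52 = 364.
Each contributed unit returns 4.400 to the group as a whole (0.6286 to each of 7 players), which exceeds 1, so the social optimum is full contribution: group total = 4.400 × 364 = 1601.60.
Efficiency loss = 1601.60 − 364 = 1237.60.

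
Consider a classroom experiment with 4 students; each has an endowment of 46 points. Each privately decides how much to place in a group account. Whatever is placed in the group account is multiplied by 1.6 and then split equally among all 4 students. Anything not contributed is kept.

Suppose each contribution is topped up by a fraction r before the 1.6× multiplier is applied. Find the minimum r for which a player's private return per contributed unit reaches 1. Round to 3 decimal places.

With matching at rate r, one contributed unit becomes (1 + r) in the group account and returns 1.6 × (1 + r) / 4 to the contributor.
Setting this equal to 1: 1 + r = 4/1.6 = 2.5000.
So the minimum matching rate is r = 2.5000 − 1 = 1.500.

1.500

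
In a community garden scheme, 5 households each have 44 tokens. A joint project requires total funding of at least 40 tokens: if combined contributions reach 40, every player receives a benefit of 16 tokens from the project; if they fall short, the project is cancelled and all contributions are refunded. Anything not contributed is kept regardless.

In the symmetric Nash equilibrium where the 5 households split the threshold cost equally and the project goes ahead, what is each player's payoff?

52 tokens

Equal share of the threshold: 40/5 = 8.
At this profile no one gains by cutting their contribution: any cut drops the total below 40, the project is cancelled, contributions are refunded, and the deviator ends with 44, which is less than 44 − 8 + 16 = 52. Contributing more than 8 just wastes the excess. So contributing exactly 8 is a best response.
Each player's payoff: 44 − 8 + 16 = 52.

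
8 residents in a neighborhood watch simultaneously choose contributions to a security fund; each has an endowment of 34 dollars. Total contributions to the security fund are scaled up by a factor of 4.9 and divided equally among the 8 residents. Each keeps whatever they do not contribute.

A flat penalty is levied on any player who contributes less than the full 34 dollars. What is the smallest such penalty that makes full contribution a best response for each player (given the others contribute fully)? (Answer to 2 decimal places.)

Given the others contribute fully, the best deviation is to contribute 0 (any partial contribution still incurs the fine and gives up units whose private return 0.6125 is below 1).
Deviating from 34 to 0 saves 34 dollars but forfeits the deviator's share of the drop in the security fund: 4.9/8 × 34 = 20.82.
So the deviation gain is 34 − 20.82 = 13.18, and the fine must be at least 13.18 dollars to wipe it out.

13.18 dollars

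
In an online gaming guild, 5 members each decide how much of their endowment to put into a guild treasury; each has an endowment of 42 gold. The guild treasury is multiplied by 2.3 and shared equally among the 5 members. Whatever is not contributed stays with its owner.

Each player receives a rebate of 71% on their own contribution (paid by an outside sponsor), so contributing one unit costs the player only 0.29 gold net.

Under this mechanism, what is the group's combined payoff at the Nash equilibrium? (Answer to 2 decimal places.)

632.10 gold

Under the mechanism each unit contributed yields (2.3/5) / 0.29 = 1.5862 back to its contributor per unit of net cost, which exceeds 1, making full contribution the dominant choice for everyone.
At the Nash equilibrium everyone contributes 42. Group total payoff = 5 × (42 × 0.71 + 2.3 × 42) = 632.10.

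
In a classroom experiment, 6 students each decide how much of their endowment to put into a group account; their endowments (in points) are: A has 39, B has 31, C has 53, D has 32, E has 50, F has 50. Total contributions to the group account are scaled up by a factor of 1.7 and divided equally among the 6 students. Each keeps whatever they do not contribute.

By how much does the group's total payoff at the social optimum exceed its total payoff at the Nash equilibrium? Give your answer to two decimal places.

178.50 points

The private return per contributed unit is 1.7/6 = 0.2833 < 1 for every player regardless of endowment, so the Nash equilibrium is zero contribution and the group total is Σ E_j = 39 + 31 + 53 + 32 + 50 + 50 = 255.
Each contributed unit returns 1.700 to the group, so the social optimum is full contribution by everyone: group total = 1.700 × 255 = 433.50.
Efficiency loss = (1.700 − 1) × 255 = 178.50.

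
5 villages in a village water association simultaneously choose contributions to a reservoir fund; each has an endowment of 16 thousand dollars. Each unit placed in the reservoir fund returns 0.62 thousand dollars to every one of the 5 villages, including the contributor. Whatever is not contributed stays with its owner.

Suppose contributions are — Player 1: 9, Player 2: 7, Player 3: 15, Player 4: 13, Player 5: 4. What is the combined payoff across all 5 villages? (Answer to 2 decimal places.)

Total contributed: 9 + 7 + 15 + 13 + 4 = 48; total kept: 5 × 16 − 48 = 32.
The reservoir fund pays out 0.62 × 5 × 48 = 148.80 in aggregate.
Group total = 32 + 148.80 = 180.80.

180.80 thousand dollars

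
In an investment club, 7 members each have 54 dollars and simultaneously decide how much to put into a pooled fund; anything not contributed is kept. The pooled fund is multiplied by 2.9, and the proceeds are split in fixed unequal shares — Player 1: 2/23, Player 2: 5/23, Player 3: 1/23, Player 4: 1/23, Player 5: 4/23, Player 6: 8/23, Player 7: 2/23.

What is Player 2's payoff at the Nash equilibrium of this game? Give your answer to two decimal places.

88.04 dollars

A player with share s gets back 2.9·s per unit contributed, so full contribution is dominant for anyone with s > 1/2.9 = 0.3448 and zero contribution is dominant for anyone below.
The only share above 0.3448 is Player 6's 8/23, contributing 54; the remaining 6 contribute 0. Total contributed: 54.
Player 2 keeps 54 and receives 2.9 × 54 × 5/23 = 34.04 from the pooled fund, for a payoff of 88.04.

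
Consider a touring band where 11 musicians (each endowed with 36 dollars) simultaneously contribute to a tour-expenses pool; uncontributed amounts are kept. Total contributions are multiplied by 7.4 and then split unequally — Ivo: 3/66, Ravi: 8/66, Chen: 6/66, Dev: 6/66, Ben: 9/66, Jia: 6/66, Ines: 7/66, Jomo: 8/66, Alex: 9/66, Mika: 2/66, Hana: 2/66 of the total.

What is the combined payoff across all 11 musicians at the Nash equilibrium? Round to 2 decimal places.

856.80 dollars

Player j's private return per contributed unit is 7.4 × (j's share). Contributing is weakly dominant for j when that share is at least 1/7.4 = 0.1351, and contributing 0 is dominant otherwise.
Ben and Alex are above the threshold, contributing 36 each; the remaining 9 contribute 0. Total contributed: 72.
The tour-expenses pool pays out 7.4 × 72 = 532.80 in total (split across the unequal shares, but the aggregate is all that matters for the group sum).
The 9 free-riders keep 36 each, adding 324. Group total = 324 + 532.80 = 856.80.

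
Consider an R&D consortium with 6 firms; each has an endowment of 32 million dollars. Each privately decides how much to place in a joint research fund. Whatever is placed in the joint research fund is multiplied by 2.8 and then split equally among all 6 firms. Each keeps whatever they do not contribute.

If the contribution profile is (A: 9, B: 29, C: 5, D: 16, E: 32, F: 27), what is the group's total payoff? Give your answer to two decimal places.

Total contributed: 9 + 29 + 5 + 16 + 32 + 27 = 118; total kept: 6 × 32 − 118 = 74.
The joint research fund pays out 2.8 × 118 = 330.40 in aggregate.
Group total = 74 + 330.40 = 404.40.

404.40 million dollars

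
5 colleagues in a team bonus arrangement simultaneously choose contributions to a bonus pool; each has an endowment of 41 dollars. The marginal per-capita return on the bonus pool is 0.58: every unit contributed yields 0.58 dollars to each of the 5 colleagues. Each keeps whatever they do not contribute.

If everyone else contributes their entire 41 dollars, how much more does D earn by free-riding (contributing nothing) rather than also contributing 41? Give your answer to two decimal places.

Switching from a contribution of 41 to 0 lets D keep an extra 41 dollars, but lowers the bonus pool by 41, which costs D their own share of that drop: 0.58 × 41 = 23.78.
Net gain = 41 − 23.78 = 17.22. The private return per contributed unit (0.58) is below 1, so free-riding is indeed the best response regardless of what the others do.

17.22 dollars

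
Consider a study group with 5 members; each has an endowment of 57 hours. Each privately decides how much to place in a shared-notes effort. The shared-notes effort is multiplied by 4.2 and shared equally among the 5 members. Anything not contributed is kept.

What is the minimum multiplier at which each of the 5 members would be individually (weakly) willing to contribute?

A contributed unit returns (multiplier)/5 to its contributor.
This reaches 1 exactly when the multiplier is 5.

5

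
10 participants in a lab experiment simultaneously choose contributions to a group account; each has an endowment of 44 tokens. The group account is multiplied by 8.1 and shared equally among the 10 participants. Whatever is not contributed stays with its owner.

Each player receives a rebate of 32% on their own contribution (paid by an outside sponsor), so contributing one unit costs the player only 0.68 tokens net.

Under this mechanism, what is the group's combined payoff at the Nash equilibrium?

The effective private return per unit is now (8.1/10) / 0.68 = 1.1912 > 1, so every player's dominant strategy flips to full contribution.
At the Nash equilibrium everyone contributes 44. Group total payoff = 10 × (44 × 0.32 + 8.1 × 44) = 3704.80.

3704.80 tokens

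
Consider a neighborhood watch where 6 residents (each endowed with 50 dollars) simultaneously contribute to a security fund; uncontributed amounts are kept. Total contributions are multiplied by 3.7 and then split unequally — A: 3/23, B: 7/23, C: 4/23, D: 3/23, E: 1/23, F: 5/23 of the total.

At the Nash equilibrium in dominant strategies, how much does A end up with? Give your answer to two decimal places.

A player with share s gets back 3.7·s per unit contributed, so full contribution is dominant for anyone with s > 1/3.7 = 0.2703 and zero contribution is dominant for anyone below.
The only share above 0.2703 is B's 7/23, contributing 50; the remaining 5 contribute 0. Total contributed: 50.
A keeps 50 and receives 3.7 × 50 × 3/23 = 24.13 from the security fund, for a payoff of 74.13.

74.13 dollars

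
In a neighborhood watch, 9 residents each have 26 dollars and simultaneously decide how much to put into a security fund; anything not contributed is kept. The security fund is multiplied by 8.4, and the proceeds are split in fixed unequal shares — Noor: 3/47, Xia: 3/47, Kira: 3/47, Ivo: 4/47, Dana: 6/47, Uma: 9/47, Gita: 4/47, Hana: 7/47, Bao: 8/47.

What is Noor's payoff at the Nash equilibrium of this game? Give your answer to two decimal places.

81.76 dollars

Each unit j contributes comes back to j as 8.4 × (j's share), so j prefers to contribute only if that share exceeds 1/8.4 = 0.1190; otherwise keeping the unit dominates.
The shares above 0.1190 belong to Dana, Uma, Hana and Bao, contributing 26 each; the remaining 5 contribute 0. Total contributed: 104.
Noor keeps 26 and receives 8.4 × 104 × 3/47 = 55.76 from the security fund, for a payoff of 81.76.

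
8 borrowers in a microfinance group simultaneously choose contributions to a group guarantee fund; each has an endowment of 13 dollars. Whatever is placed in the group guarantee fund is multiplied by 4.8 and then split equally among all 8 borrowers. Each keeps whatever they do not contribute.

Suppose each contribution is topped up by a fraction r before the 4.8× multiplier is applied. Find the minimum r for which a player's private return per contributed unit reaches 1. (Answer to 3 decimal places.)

With matching at rate r, one contributed unit becomes (1 + r) in the group guarantee fund and returns 4.8 × (1 + r) / 8 to the contributor.
Setting this equal to 1: 1 + r = 8/4.8 = 1.6667.
So the minimum matching rate is r = 1.6667 − 1 = 0.667.

0.667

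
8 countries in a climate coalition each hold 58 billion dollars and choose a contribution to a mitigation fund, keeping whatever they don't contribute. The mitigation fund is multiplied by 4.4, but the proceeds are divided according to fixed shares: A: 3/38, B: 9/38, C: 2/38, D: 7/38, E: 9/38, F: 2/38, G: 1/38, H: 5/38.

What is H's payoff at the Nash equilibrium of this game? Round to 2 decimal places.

A player with share s gets back 4.4·s per unit contributed, so full contribution is dominant for anyone with s > 1/4.4 = 0.2273 and zero contribution is dominant for anyone below.
B and E are above the threshold, contributing 58 each; the remaining 6 contribute 0. Total contributed: 116.
H keeps 58 and receives 4.4 × 116 × 5/38 = 67.16 from the mitigation fund, for a payoff of 125.16.

125.16 billion dollars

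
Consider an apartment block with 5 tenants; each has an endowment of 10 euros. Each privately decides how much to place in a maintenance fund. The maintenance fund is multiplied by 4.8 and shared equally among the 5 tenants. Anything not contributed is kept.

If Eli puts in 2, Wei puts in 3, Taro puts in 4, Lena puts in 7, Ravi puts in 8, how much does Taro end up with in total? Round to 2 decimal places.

Total contributed: 2 + 3 + 4 + 7 + 8 = 24.
Each receives 4.8 × 24 / 5 = 23.04 from the maintenance fund.
Taro keeps 10 − 4 = 6, so Taro's payoff is 6 + 23.04 = 29.04.

29.04 euros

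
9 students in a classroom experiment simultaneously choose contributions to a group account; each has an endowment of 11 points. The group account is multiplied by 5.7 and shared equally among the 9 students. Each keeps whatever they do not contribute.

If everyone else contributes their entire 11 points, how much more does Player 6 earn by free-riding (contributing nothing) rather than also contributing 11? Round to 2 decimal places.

Switching from a contribution of 11 to 0 lets Player 6 keep an extra 11 points, but lowers the group account by 11, which costs Player 6 their own share of that drop: 5.7/9 × 11 = 6.97.
Net gain = 11 − 6.97 = 4.03. The private return per contributed unit (0.6333) is below 1, so free-riding is indeed the best response regardless of what the others do.

4.03 points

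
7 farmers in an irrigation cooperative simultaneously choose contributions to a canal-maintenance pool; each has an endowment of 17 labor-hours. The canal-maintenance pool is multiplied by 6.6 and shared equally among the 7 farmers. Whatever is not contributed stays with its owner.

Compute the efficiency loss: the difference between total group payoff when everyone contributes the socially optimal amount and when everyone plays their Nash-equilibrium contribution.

666.40 labor-hours

Each contributed unit returns 6.6/7 = 0.9429 to its contributor — below 1 — so contributing 0 is dominant for every player. At the Nash equilibrium everyone keeps their 17, and the group total is 7 × 17 = 119.
Each contributed unit returns 6.600 to the group as a whole (0.9429 to each of 7 players), which exceeds 1, so the social optimum is full contribution: group total = 6.600 × 119 = 785.40.
Efficiency loss = 785.40 − 119 = 666.40.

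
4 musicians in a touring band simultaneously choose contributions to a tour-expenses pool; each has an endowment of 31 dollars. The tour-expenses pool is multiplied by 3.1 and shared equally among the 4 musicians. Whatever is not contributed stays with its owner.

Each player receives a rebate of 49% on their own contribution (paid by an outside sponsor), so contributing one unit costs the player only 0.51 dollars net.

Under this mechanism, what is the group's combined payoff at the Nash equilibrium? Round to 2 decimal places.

The effective private return per unit is now (3.1/4) / 0.51 = 1.5196 > 1, so every player's dominant strategy flips to full contribution.
At the Nash equilibrium everyone contributes 31. Group total payoff = 4 × (31 × 0.49 + 3.1 × 31) = 445.16.

445.16 dollars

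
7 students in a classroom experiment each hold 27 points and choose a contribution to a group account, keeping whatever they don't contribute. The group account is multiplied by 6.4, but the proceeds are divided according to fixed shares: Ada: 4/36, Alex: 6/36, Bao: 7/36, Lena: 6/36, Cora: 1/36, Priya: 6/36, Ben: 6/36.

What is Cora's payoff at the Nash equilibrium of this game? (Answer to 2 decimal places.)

For player j, contributing a unit is worthwhile iff 6.4 × (j's share) ≥ 1, i.e. iff j's share is at least 0.1563.
The shares above 0.1563 belong to Alex, Bao, Lena, Priya and Ben, contributing 27 each; the remaining 2 contribute 0. Total contributed: 135.
Cora keeps 27 and receives 6.4 × 135 × 1/36 = 24.00 from the group account, for a payoff of 51.00.

51.00 points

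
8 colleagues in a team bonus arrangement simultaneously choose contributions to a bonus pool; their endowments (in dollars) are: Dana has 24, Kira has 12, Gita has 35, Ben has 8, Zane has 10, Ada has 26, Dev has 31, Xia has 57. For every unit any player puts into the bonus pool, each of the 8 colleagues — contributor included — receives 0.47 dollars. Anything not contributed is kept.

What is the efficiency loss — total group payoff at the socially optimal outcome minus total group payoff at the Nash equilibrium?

560.28 dollars

The private return per contributed unit is 0.47 < 1 for everyone, so the Nash equilibrium is zero contribution and the group total is Σ E_j = 24 + 12 + 35 + 8 + 10 + 26 + 31 + 57 = 203.
Each contributed unit returns 3.760 to the group, so the social optimum is full contribution by everyone: group total = 3.760 × 203 = 763.28.
Efficiency loss = (3.760 − 1) × 203 = 560.28.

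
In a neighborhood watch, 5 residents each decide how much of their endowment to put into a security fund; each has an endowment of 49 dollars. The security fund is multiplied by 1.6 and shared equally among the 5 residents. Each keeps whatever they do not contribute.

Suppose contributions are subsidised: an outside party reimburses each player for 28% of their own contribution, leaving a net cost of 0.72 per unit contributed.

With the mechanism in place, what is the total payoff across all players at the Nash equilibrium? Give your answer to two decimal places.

The effective private return is (1.6/5) / 0.72 = 0.4444, which is still under 1, so the mechanism doesn't change anyone's dominant strategy: zero contribution.
Everyone keeps their endowment and the group total is 5 × 49 = 245.

245.00 dollars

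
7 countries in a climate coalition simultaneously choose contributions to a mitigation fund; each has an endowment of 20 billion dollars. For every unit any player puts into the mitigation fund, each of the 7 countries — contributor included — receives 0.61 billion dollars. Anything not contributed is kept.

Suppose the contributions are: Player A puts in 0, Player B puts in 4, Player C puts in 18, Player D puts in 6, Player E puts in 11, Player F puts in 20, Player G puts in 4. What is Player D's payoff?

52.43 billion dollars

Total contributed: 0 + 4 + 18 + 6 + 11 + 20 + 4 = 63.
Each receives 0.61 × 63 = 38.43 from the mitigation fund.
Player D keeps 20 − 6 = 14, so Player D's payoff is 14 + 38.43 = 52.43.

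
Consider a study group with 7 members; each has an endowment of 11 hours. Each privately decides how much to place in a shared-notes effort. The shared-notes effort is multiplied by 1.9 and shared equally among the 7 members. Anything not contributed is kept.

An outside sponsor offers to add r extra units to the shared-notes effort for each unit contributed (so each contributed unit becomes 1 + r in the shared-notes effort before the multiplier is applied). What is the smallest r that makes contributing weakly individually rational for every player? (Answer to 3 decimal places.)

2.684

With matching at rate r, one contributed unit becomes (1 + r) in the shared-notes effort and returns 1.9 × (1 + r) / 7 to the contributor.
Setting this equal to 1: 1 + r = 7/1.9 = 3.6842.
So the minimum matching rate is r = 3.6842 − 1 = 2.684.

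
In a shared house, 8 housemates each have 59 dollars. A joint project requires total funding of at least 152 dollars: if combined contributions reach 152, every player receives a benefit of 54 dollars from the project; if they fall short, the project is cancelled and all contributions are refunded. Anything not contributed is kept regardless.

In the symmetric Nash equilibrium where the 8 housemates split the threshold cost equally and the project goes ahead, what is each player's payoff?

Equal share of the threshold: 152/8 = 19.
At this profile no one gains by cutting their contribution: any cut drops the total below 152, the project is cancelled, contributions are refunded, and the deviator ends with 59, which is less than 59 − 19 + 54 = 94. Contributing more than 19 just wastes the excess. So contributing exactly 19 is a best response.
Each player's payoff: 59 − 19 + 54 = 94.

94 dollars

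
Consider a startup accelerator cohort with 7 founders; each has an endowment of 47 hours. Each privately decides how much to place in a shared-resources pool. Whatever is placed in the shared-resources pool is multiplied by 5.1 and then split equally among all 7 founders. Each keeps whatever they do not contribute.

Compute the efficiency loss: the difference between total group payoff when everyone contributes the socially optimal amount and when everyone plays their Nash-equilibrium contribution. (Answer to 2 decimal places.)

Each contributed unit returns 5.1/7 = 0.7286 to its contributor — below 1 — so contributing 0 is dominant for every player. At the Nash equilibrium everyone keeps their 47, and the group total is 7 × 47 = 329.
Each contributed unit returns 5.100 to the group as a whole (0.7286 to each of 7 players), which exceeds 1, so the social optimum is full contribution: group total = 5.100 × 329 = 1677.90.
Efficiency loss = 1677.90 − 329 = 1348.90.

1348.90 hours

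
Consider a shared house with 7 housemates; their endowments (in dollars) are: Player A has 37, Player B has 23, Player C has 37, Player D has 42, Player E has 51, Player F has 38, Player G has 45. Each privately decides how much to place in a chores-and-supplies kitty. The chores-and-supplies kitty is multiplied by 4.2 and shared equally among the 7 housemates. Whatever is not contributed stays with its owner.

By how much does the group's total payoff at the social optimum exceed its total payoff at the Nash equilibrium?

The private return per contributed unit is 4.2/7 = 0.6000 < 1 for every player regardless of endowment, so the Nash equilibrium is zero contribution and the group total is Σ E_j = 37 + 23 + 37 + 42 + 51 + 38 + 45 = 273.
Each contributed unit returns 4.200 to the group, so the social optimum is full contribution by everyone: group total = 4.200 × 273 = 1146.60.
Efficiency loss = (4.200 − 1) × 273 = 873.60.

873.60 dollars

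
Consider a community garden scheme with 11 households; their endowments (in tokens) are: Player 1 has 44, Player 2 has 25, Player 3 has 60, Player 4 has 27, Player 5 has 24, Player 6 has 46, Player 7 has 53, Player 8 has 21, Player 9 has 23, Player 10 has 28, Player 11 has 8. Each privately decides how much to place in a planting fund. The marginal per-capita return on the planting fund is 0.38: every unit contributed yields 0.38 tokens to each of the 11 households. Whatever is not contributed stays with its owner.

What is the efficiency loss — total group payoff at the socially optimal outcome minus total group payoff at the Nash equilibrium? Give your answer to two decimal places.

The private return per contributed unit is 0.38 < 1 for everyone, so the Nash equilibrium is zero contribution and the group total is Σ E_j = 44 + 25 + 60 + 27 + 24 + 46 + 53 + 21 + 23 + 28 + 8 = 359.
Each contributed unit returns 4.180 to the group, so the social optimum is full contribution by everyone: group total = 4.180 × 359 = 1500.62.
Efficiency loss = (4.180 − 1) × 359 = 1141.62.

1141.62 tokens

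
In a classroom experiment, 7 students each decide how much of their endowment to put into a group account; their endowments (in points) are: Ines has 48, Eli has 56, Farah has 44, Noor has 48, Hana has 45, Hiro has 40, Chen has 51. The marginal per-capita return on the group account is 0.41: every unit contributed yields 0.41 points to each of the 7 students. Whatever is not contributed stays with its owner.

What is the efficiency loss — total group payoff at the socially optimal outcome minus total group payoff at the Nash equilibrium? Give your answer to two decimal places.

620.84 points

The private return per contributed unit is 0.41 < 1 for everyone, so the Nash equilibrium is zero contribution and the group total is Σ E_j = 48 + 56 + 44 + 48 + 45 + 40 + 51 = 332.
Each contributed unit returns 2.870 to the group, so the social optimum is full contribution by everyone: group total = 2.870 × 332 = 952.84.
Efficiency loss = (2.870 − 1) × 332 = 620.84.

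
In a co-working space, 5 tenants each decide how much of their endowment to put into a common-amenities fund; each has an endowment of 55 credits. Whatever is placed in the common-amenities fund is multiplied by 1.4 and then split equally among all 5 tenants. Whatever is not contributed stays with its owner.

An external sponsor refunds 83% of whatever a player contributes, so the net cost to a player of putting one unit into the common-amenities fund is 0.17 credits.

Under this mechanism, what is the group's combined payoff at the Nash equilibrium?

613.25 credits

The effective private return per unit is now (1.4/5) / 0.17 = 1.6471 > 1, so every player's dominant strategy flips to full contribution.
So the Nash equilibrium is full contribution by all 5; the group earns 5 × (55 × 0.83 + 1.4 × 55) = 613.25.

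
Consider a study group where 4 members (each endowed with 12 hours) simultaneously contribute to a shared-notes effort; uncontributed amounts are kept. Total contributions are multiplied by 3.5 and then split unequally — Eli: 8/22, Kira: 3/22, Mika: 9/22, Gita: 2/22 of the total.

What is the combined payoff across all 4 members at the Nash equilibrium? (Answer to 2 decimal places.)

A player with share s gets back 3.5·s per unit contributed, so full contribution is dominant for anyone with s > 1/3.5 = 0.2857 and zero contribution is dominant for anyone below.
Eli and Mika are above the threshold, contributing 12 each; the remaining 2 contribute 0. Total contributed: 24.
The shared-notes effort pays out 3.5 × 24 = 84.00 in total (split across the unequal shares, but the aggregate is all that matters for the group sum).
The 2 free-riders keep 12 each, adding 24. Group total = 24 + 84.00 = 108.00.

108.00 hours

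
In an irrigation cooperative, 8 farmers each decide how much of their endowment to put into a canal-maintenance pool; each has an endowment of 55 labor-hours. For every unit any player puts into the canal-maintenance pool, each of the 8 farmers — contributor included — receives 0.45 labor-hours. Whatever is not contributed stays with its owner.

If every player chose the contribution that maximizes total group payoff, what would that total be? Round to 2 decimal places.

1584.00 labor-hours

Each contributed unit returns 3.600 to the group as a whole (0.45 to each of 8 players), which exceeds 1, so the social optimum is full contribution: group total = 3.600 × 440 = 1584.00.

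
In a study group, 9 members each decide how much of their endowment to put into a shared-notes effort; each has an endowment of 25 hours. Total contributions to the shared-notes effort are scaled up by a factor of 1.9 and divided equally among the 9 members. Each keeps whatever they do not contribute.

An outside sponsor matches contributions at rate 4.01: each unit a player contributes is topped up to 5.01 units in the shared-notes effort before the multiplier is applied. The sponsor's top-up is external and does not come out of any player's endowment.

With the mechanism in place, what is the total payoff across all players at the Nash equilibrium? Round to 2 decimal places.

The effective private return per unit is now 1.9 × 5.01 / 9 = 1.0577 > 1, so every player's dominant strategy flips to full contribution.
At the Nash equilibrium everyone contributes 25. Group total payoff = 1.9 × 5.01 × 225 = 2141.78.

2141.78 hours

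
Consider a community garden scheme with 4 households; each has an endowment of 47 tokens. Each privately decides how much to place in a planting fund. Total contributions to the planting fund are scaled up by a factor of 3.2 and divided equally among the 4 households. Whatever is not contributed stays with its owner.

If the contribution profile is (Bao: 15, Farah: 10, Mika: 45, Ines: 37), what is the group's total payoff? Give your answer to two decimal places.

Total contributed: 15 + 10 + 45 + 37 = 107; total kept: 4 × 47 − 107 = 81.
The planting fund pays out 3.2 × 107 = 342.40 in aggregate.
Group total = 81 + 342.40 = 423.40.

423.40 tokens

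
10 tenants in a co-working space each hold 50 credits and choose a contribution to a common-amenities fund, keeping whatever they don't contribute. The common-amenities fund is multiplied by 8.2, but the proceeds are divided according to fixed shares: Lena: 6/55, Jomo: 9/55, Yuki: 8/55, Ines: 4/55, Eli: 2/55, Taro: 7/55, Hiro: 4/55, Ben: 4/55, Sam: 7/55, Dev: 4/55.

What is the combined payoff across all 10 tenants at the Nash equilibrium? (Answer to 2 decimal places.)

1940.00 credits

Each unit j contributes comes back to j as 8.2 × (j's share), so j prefers to contribute only if that share exceeds 1/8.2 = 0.1220; otherwise keeping the unit dominates.
Jomo, Yuki, Taro and Sam are above the threshold, contributing 50 each; the remaining 6 contribute 0. Total contributed: 200.
The common-amenities fund pays out 8.2 × 200 = 1640.00 in total (split across the unequal shares, but the aggregate is all that matters for the group sum).
The 6 free-riders keep 50 each, adding 300. Group total = 300 + 1640.00 = 1940.00.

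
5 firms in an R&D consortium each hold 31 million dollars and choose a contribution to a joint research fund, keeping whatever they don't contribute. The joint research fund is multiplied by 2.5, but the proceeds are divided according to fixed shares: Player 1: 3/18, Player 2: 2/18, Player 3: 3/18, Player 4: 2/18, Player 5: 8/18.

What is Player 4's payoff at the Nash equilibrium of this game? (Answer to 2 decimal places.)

39.61 million dollars

Player j's private return per contributed unit is 2.5 × (j's share). Contributing is weakly dominant for j when that share is at least 1/2.5 = 0.4000, and contributing 0 is dominant otherwise.
Player 5 alone (share 8/18) is above the threshold, contributing 31; the remaining 4 contribute 0. Total contributed: 31.
Player 4 keeps 31 and receives 2.5 × 31 × 2/18 = 8.61 from the joint research fund, for a payoff of 39.61.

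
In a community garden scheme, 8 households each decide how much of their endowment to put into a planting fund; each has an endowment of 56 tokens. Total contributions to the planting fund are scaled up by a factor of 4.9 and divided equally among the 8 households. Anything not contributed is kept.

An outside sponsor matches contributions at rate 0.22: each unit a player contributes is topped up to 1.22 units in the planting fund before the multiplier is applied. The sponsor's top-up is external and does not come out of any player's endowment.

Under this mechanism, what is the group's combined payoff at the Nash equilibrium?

With the mechanism, a contributed unit returns 4.9 × 1.22 / 8 = 0.7473 per unit of net cost — still below 1 — so contributing 0 remains dominant for every player.
Everyone keeps their endowment and the group total is 8 × 56 = 448.

448.00 tokens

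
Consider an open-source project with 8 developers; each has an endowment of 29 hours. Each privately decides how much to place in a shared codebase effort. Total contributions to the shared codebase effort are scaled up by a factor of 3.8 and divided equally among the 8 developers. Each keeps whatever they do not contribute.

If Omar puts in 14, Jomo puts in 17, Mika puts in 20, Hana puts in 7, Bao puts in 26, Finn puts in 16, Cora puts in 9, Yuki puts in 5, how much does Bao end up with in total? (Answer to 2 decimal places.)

57.15 hours

Total contributed: 14 + 17 + 20 + 7 + 26 + 16 + 9 + 5 = 114.
Each receives 3.8 × 114 / 8 = 54.15 from the shared codebase effort.
Bao keeps 29 − 26 = 3, so Bao's payoff is 3 + 54.15 = 57.15.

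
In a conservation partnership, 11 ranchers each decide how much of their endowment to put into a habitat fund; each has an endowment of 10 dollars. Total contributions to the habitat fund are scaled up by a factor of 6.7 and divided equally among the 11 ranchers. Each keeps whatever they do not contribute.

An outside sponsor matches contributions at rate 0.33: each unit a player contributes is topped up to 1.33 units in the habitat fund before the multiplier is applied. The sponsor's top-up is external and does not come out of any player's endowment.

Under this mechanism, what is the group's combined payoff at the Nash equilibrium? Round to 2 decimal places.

Even with the mechanism, each unit contributed returns only 6.7 × 1.33 / 11 = 0.8101 per unit of net cost, so contributing nothing is still dominant.
At the Nash equilibrium no one contributes; group total payoff = 11 × 10 = 110.

110.00 dollars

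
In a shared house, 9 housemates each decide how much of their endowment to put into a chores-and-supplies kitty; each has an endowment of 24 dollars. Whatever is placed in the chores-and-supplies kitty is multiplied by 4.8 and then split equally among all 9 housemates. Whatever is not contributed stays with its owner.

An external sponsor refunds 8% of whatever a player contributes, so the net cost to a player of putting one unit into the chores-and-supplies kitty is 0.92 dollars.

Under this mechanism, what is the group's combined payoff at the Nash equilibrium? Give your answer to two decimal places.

216.00 dollars

The effective private return is (4.8/9) / 0.92 = 0.5797, which is still under 1, so the mechanism doesn't change anyone's dominant strategy: zero contribution.
Everyone keeps their endowment and the group total is 9 × 24 = 216.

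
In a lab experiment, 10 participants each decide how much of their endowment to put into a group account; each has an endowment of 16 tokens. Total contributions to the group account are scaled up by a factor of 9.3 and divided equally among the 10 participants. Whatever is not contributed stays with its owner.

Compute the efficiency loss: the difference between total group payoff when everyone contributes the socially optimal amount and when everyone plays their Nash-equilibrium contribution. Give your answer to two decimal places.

1328.00 tokens

Each contributed unit returns 9.3/10 = 0.9300 to its contributor — below 1 — so contributing 0 is dominant for every player. At the Nash equilibrium everyone keeps their 16, and the group total is 10 × 16 = 160.
Each contributed unit returns 9.300 to the group as a whole (0.9300 to each of 10 players), which exceeds 1, so the social optimum is full contribution: group total = 9.300 × 160 = 1488.00.
Efficiency loss = 1488.00 − 160 = 1328.00.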